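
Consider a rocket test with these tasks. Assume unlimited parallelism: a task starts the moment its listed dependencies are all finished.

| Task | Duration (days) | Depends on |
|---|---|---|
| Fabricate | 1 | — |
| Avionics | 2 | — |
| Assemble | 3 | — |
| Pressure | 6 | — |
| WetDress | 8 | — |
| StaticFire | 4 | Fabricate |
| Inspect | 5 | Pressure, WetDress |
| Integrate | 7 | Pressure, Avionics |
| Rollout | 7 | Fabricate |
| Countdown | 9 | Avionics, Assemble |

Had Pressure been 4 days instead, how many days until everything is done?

13

Baseline: Pressure→Integrate = 6+7 = 13 → 13 days.
Since Pressure is critical, the -2 change carries straight to that chain (now 11 days).
New critical path: WetDress→Inspect = 8+5 = 13 ⇒ 13 days.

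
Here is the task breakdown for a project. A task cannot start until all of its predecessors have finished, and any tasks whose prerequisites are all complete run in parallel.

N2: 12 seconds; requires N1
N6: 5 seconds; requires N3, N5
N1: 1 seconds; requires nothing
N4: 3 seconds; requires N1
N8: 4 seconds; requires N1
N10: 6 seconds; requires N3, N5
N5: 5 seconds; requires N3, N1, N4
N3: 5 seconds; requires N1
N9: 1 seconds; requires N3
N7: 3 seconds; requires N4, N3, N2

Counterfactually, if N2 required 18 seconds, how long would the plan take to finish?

Baseline: N1→N3→N5→N10 = 1+5+5+6 = 17 → 17 seconds.
The longest path through N2 is only 16 seconds, so N2 has float 1.
Now N1→N2→N7 = 1+18+3 = 22 is longest, so the finish becomes 22 seconds.

22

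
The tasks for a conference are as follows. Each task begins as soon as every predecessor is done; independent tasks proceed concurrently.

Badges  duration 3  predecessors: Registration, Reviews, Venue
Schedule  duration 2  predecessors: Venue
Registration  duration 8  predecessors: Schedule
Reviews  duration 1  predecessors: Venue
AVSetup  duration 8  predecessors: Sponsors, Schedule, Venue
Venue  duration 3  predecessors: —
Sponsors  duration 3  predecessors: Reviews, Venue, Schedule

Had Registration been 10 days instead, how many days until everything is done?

As given, the longest chain is Venue→Schedule→Registration→Badges = 3+2+8+3 = 16, so the finish is 16 days.
Registration lies on that path, so at 10 days the path becomes 18 days.
No other chain overtakes it, so the finish is 18 days.

18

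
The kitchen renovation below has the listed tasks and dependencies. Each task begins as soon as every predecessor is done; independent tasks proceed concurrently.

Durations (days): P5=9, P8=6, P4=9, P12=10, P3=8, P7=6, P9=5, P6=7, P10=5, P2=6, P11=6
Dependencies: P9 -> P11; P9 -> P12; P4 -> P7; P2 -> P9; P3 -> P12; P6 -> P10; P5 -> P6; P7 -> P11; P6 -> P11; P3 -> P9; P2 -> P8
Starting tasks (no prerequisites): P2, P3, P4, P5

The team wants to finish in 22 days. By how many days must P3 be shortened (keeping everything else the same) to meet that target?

Current finish: 23 days; target: 22.
P3 is on every critical path, so each day cut from P3 cuts the finish by one (this holds down to a finish of 22).
Need 23 − 22 = 1 day off P3 → P3 becomes 7 days, finish becomes 22.

1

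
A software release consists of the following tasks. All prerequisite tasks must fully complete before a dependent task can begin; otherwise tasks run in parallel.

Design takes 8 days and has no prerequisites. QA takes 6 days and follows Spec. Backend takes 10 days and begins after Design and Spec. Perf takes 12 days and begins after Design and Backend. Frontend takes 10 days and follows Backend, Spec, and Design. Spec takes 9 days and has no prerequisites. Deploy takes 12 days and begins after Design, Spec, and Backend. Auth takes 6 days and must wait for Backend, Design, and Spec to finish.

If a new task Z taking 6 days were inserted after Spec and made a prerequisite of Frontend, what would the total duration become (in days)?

Originally the project takes 31 days.
With Z inserted, Frontend now waits for max(Backend, Spec, Design, Z).
New critical path: Spec→Backend→Deploy = 9+10+12 = 31 ⇒ 31 days.

31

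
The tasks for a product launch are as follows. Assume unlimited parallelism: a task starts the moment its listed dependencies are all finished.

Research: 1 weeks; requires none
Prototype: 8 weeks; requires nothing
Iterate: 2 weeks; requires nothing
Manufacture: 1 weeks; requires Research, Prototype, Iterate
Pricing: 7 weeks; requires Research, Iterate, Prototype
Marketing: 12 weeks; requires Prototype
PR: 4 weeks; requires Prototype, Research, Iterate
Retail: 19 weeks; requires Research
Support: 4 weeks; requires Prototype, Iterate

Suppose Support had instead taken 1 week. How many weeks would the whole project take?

20

Actual critical path: Research→Retail = 1+19 = 20 ⇒ 20 weeks.
The longest path through Support is only 12 weeks, so Support has float 8.
The critical path is still Research→Retail; finish is now 20 weeks.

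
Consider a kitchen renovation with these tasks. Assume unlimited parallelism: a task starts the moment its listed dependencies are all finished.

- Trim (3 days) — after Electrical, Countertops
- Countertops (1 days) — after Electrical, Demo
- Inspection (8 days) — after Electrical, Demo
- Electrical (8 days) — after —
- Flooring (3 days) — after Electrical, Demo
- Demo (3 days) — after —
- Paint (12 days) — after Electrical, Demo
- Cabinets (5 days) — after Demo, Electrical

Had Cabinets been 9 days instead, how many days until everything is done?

20

As given, the longest chain is Electrical→Paint = 8+12 = 20, so the finish is 20 days.
The longest path through Cabinets is only 13 days, so Cabinets has float 7.
No other chain overtakes it, so the finish is 20 days.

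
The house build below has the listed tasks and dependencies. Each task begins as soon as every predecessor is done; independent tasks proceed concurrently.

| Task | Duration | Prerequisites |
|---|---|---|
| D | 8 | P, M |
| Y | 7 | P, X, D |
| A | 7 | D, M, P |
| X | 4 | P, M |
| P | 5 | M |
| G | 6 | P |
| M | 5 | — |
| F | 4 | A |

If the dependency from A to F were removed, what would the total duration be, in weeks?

Before: longest chain M→P→D→A→F = 5+5+8+7+4 = 29, finish 29.
Without A→F, F's earliest start moves from 25 to 0.
The longest chain is now M→P→D→Y = 5+5+8+7 = 25, so the schedule takes 25 weeks.

25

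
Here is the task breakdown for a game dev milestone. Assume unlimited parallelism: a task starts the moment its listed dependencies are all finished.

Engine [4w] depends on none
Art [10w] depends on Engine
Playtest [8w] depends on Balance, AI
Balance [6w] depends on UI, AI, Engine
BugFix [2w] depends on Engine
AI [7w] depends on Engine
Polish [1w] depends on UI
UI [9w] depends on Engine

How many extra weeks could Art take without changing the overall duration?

13

Engine→UI→Balance→Playtest = 4+9+6+8 = 27 sets the makespan at 27 weeks.
Art finishes as early as 14 and must finish by 27.
So Art can slip 27 − 14 = 13 weeks.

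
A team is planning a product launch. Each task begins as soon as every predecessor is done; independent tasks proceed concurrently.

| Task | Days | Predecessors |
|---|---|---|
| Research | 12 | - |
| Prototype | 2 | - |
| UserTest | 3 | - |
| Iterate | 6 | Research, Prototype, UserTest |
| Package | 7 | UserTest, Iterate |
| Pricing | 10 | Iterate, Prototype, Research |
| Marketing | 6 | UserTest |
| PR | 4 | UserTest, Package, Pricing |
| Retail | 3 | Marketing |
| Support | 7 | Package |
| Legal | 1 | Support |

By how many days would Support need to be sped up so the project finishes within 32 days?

Current finish: 33 days; target: 32.
Support is on every critical path, so each day cut from Support cuts the finish by one (this holds down to a finish of 32).
Need 33 − 32 = 1 day off Support → Support becomes 6 days, finish becomes 32.

1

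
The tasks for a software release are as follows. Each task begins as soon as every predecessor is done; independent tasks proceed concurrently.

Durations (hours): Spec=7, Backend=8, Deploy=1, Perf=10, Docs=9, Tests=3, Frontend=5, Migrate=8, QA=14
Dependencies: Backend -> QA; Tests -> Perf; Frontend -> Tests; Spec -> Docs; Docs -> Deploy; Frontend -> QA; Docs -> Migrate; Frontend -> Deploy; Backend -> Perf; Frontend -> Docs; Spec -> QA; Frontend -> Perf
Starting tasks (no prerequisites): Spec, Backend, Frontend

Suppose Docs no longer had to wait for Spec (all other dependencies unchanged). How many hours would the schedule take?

With the dependency in place, Spec→Docs→Migrate = 7+9+8 = 24 sets the finish at 24 hours.
Without Spec→Docs, Docs's earliest start moves from 7 to 5.
The longest chain is now Backend→QA = 8+14 = 22, so the schedule takes 22 hours.

22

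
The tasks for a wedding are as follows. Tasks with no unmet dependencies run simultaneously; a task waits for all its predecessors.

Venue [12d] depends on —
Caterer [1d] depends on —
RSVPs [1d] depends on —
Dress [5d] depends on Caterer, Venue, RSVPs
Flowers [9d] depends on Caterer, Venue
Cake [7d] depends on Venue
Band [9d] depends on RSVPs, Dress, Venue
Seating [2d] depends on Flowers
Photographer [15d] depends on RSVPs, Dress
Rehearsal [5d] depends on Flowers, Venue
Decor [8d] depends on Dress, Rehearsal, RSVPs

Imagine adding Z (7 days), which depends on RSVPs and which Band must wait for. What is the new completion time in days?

34

Originally the wedding takes 34 days.
With Z inserted, Band now waits for max(RSVPs, Dress, Venue, Z).
New critical path: Venue→Flowers→Rehearsal→Decor = 12+9+5+8 = 34 ⇒ 34 days.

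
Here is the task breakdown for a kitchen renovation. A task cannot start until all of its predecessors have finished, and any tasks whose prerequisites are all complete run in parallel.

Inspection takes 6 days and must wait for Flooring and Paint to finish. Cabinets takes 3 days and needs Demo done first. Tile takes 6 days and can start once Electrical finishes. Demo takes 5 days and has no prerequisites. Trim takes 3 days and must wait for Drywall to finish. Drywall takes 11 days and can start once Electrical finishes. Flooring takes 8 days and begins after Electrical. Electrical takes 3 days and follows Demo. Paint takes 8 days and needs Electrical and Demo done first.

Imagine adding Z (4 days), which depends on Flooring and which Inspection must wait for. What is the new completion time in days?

Originally the plan takes 22 days.
With Z inserted, Inspection now waits for max(Flooring, Paint, Z).
New critical path: Demo→Electrical→Flooring→Z→Inspection = 5+3+8+4+6 = 26 ⇒ 26 days.

26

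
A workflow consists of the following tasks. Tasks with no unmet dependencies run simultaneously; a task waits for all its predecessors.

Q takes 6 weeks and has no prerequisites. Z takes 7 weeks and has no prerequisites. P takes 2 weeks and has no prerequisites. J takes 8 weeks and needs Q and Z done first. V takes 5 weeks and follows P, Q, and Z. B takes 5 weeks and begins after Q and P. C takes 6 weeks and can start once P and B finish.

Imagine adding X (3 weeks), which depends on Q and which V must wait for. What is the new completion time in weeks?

Originally the job takes 17 weeks.
With X inserted, V now waits for max(P, Q, Z, X).
New critical path: Q→B→C = 6+5+6 = 17 ⇒ 17 weeks.

17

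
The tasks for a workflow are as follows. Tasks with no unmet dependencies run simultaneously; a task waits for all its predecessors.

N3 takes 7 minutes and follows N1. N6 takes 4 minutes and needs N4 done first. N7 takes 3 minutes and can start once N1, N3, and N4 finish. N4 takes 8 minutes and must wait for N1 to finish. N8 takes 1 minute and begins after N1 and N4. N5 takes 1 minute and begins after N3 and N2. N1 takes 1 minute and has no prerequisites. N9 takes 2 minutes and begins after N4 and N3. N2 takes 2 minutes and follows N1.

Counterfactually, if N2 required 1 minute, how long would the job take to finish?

Actual critical path: N1→N4→N6 = 1+8+4 = 13 ⇒ 13 minutes.
N2 is off the critical path — its longest chain is 4 minutes, giving 9 of slack.
No other chain overtakes it, so the finish is 13 minutes.

13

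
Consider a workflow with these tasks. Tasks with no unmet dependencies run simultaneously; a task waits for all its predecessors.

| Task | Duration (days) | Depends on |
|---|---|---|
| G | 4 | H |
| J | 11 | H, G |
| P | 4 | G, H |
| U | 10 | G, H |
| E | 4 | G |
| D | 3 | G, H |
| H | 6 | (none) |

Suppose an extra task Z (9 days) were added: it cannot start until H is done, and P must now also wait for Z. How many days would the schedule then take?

21

Originally the schedule takes 21 days.
With Z inserted, P now waits for max(G, H, Z).
New critical path: H→G→J = 6+4+11 = 21 ⇒ 21 days.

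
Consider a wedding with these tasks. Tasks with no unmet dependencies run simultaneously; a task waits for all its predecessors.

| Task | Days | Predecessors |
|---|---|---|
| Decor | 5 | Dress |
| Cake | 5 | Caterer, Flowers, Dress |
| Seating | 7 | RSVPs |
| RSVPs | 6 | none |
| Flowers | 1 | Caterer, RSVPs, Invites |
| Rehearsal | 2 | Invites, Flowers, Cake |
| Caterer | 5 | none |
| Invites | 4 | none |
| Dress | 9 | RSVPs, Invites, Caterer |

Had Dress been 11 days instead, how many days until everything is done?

24

Actual critical path: RSVPs→Dress→Cake→Rehearsal = 6+9+5+2 = 22 ⇒ 22 days.
Dress lies on that path, so at 11 days the path becomes 24 days.
That remains the longest chain; total 24 days.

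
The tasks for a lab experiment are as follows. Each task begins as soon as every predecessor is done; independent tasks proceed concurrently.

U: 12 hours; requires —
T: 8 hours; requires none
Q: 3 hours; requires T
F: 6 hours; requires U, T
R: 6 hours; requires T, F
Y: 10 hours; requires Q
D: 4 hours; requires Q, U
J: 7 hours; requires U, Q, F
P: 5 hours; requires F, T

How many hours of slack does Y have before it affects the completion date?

The longest chain is U→F→J = 12+6+7 = 25; overall finish 25 hours.
The longest chain containing Y totals 21 hours.
Float = 25 − 21 = 4.

4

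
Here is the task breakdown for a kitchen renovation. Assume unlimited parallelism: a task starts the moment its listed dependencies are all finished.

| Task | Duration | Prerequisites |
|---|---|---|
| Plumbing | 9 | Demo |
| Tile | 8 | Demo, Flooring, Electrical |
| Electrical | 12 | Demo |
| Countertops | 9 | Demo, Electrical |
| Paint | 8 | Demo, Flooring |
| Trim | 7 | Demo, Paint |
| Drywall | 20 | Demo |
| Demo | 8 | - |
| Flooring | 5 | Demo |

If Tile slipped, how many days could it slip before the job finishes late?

1

The longest chain is Demo→Electrical→Countertops = 8+12+9 = 29; overall finish 29 days.
Tile finishes as early as 28 and must finish by 29.
So Tile can slip 29 − 28 = 1 day.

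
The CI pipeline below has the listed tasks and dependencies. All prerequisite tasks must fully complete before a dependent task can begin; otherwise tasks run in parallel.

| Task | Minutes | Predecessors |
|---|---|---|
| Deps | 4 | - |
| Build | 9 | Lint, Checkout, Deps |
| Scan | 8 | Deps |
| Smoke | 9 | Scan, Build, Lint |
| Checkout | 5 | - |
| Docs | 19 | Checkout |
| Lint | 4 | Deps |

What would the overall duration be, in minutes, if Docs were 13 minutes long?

The binding path is Deps→Lint→Build→Smoke = 4+4+9+9 = 26; finish at 26 minutes.
The longest path through Docs is only 24 minutes, so Docs has float 2.
That remains the longest chain; total 26 minutes.

26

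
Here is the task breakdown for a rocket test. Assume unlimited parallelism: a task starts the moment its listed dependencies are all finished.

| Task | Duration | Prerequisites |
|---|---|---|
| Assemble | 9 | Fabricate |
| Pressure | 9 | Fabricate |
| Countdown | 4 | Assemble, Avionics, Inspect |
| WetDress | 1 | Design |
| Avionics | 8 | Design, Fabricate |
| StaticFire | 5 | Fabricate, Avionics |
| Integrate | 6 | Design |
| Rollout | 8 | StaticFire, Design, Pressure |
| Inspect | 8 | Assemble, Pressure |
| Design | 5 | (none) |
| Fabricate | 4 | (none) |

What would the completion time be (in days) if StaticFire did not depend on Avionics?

With the dependency in place, Design→Avionics→StaticFire→Rollout = 5+8+5+8 = 26 sets the finish at 26 days.
Without Avionics→StaticFire, StaticFire's earliest start moves from 13 to 4.
The longest chain is now Fabricate→Assemble→Inspect→Countdown = 4+9+8+4 = 25, so the rocket test takes 25 days.

25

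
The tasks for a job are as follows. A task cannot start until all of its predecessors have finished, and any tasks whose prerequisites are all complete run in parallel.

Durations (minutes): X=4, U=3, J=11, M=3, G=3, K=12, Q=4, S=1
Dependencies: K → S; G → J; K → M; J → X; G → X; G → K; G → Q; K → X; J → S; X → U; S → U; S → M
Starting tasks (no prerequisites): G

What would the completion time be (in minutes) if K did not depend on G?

With the dependency in place, G→K→X→U = 3+12+4+3 = 22 sets the finish at 22 minutes.
Without G→K, K's earliest start moves from 3 to 0.
After: G→J→X→U = 3+11+4+3 = 21 → 21 minutes.

21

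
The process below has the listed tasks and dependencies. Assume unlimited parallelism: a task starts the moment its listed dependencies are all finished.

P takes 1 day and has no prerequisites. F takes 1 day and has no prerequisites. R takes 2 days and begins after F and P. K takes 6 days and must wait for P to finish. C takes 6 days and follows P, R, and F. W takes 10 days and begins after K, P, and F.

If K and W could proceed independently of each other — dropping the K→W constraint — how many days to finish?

11

With the dependency in place, P→K→W = 1+6+10 = 17 sets the finish at 17 days.
Without K→W, W's earliest start moves from 7 to 1.
After: P→W = 1+10 = 11 → 11 days.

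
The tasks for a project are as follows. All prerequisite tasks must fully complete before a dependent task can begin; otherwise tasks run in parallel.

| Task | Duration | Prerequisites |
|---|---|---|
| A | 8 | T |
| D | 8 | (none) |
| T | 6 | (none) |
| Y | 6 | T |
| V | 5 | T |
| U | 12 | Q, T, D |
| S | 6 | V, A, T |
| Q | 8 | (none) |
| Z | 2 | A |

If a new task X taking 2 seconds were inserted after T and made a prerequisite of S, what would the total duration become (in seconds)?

Originally the schedule takes 20 seconds.
With X inserted, S now waits for max(V, A, T, X).
New critical path: D→U = 8+12 = 20 ⇒ 20 seconds.

20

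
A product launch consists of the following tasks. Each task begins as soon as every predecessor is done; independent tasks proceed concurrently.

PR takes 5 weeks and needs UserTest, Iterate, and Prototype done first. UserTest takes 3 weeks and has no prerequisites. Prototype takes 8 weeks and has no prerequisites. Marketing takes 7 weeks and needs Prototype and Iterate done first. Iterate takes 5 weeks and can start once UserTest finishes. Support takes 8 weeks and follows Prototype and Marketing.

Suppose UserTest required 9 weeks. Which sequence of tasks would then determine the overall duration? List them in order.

Actual critical path: UserTest→Iterate→Marketing→Support = 3+5+7+8 = 23 ⇒ 23 weeks.
UserTest lies on that path, so at 9 weeks the path becomes 29 weeks.
The critical path is still UserTest→Iterate→Marketing→Support; finish is now 29 weeks.

UserTest, Iterate, Marketing, Support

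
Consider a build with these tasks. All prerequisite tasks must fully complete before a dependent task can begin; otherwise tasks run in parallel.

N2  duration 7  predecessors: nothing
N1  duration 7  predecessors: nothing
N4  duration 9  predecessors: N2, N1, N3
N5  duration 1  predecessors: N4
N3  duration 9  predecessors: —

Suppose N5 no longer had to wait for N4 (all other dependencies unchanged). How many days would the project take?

18

With the dependency in place, N3→N4→N5 = 9+9+1 = 19 sets the finish at 19 days.
Without N4→N5, N5's earliest start moves from 18 to 0.
After: N3→N4 = 9+9 = 18 → 18 days.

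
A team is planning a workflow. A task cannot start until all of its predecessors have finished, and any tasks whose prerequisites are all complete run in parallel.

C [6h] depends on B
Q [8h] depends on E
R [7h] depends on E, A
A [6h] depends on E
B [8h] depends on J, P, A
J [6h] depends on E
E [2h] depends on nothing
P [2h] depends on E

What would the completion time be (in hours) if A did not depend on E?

22

With the dependency in place, E→J→B→C = 2+6+8+6 = 22 sets the finish at 22 hours.
Without E→A, A's earliest start moves from 2 to 0.
After: E→J→B→C = 2+6+8+6 = 22 → 22 hours.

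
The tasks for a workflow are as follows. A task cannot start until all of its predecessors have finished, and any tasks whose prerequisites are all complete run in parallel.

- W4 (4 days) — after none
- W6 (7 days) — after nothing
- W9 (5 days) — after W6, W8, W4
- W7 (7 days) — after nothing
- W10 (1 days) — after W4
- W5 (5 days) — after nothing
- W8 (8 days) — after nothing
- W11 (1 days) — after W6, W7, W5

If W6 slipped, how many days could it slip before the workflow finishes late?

1

Critical path: W8→W9 = 8+5 = 13, so the finish is 13 days.
The longest chain containing W6 totals 12 days.
Float = 13 − 12 = 1.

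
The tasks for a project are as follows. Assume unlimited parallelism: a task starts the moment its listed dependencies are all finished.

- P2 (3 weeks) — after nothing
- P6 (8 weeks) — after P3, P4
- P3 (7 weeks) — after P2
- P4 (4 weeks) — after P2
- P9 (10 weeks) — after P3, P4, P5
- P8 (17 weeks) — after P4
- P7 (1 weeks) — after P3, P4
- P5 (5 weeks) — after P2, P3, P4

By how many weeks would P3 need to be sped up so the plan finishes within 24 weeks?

Current finish: 25 weeks; target: 24.
P3 is on every critical path, so each week cut from P3 cuts the finish by one (this holds down to a finish of 24).
Need 25 − 24 = 1 week off P3 → P3 becomes 6 weeks, finish becomes 24.

1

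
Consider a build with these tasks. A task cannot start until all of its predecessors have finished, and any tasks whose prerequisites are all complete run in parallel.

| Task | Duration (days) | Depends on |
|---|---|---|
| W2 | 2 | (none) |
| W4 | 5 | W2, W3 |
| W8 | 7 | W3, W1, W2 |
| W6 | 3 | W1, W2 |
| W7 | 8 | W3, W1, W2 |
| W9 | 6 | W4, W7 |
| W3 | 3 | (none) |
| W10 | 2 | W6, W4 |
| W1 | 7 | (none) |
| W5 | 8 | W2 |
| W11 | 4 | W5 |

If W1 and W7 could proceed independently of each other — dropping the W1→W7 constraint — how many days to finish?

Before: longest chain W1→W7→W9 = 7+8+6 = 21, finish 21.
Without W1→W7, W7's earliest start moves from 7 to 3.
New critical path: W3→W7→W9 = 3+8+6 = 17 ⇒ 17 days.

17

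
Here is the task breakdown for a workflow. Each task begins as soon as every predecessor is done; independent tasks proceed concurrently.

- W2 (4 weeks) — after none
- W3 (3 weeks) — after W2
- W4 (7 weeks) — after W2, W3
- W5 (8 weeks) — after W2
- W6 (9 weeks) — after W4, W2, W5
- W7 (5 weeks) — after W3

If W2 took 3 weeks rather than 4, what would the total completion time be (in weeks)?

As given, the longest chain is W2→W3→W4→W6 = 4+3+7+9 = 23, so the finish is 23 weeks.
W2 lies on that path, so at 3 weeks the path becomes 22 weeks.
The critical path is still W2→W3→W4→W6; finish is now 22 weeks.

22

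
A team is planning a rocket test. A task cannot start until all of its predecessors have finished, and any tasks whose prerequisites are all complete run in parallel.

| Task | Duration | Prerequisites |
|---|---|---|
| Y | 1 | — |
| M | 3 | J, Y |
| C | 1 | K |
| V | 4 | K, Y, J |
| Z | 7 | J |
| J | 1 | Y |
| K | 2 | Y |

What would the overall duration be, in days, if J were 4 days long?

Critical path before the change: Y→J→Z = 1+1+7 = 9 giving 9 days.
Since J is critical, the +3 change carries straight to that chain (now 12 days).
That remains the longest chain; total 12 days.

12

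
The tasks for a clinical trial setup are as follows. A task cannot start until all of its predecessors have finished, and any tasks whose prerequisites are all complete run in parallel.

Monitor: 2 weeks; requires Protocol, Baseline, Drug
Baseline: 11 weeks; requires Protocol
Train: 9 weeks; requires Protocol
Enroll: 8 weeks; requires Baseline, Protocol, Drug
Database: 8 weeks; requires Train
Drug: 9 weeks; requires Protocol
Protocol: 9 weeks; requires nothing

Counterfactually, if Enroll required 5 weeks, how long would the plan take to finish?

26

Critical path before the change: Protocol→Baseline→Enroll = 9+11+8 = 28 giving 28 weeks.
Enroll is on the critical path; changing it to 5 makes that path 25 weeks.
The binding chain switches to Protocol→Train→Database = 9+9+8 = 26; finish 26 weeks.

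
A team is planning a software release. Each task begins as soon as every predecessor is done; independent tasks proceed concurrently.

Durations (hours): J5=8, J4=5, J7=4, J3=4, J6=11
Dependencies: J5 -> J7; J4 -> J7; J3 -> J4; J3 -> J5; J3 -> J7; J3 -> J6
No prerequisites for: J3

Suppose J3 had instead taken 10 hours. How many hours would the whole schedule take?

Baseline: J3→J5→J7 = 4+8+4 = 16 → 16 hours.
J3 is on the critical path; changing it to 10 makes that path 22 hours.
That remains the longest chain; total 22 hours.

22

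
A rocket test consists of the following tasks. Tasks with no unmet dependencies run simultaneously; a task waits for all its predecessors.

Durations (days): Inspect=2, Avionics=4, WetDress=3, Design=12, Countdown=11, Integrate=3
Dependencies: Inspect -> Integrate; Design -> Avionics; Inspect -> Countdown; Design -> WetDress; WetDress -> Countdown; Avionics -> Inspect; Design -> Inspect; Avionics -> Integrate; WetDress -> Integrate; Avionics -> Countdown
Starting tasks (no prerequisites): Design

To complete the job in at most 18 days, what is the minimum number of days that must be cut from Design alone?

Current finish: 29 days; target: 18.
Design is on every critical path, so each day cut from Design cuts the finish by one (this holds down to a finish of 18).
Need 29 − 18 = 11 days off Design → Design becomes 1 day, finish becomes 18.

11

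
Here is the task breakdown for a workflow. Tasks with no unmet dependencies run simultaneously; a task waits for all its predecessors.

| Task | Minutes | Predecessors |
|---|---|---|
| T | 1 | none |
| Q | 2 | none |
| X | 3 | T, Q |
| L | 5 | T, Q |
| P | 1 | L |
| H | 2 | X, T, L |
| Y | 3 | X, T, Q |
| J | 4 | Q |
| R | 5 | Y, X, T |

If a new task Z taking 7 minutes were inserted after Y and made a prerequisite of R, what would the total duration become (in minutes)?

20

Originally the job takes 13 minutes.
With Z inserted, R now waits for max(Y, X, T, Z).
New critical path: Q→X→Y→Z→R = 2+3+3+7+5 = 20 ⇒ 20 minutes.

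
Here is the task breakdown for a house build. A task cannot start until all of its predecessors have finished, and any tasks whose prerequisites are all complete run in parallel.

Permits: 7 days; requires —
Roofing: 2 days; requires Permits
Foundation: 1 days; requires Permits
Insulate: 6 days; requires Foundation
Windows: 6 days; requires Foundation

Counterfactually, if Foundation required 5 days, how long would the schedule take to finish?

18

As given, the longest chain is Permits→Foundation→Windows = 7+1+6 = 14, so the finish is 14 days.
Foundation is on the critical path; changing it to 5 makes that path 18 days.
The critical path is still Permits→Foundation→Windows; finish is now 18 days.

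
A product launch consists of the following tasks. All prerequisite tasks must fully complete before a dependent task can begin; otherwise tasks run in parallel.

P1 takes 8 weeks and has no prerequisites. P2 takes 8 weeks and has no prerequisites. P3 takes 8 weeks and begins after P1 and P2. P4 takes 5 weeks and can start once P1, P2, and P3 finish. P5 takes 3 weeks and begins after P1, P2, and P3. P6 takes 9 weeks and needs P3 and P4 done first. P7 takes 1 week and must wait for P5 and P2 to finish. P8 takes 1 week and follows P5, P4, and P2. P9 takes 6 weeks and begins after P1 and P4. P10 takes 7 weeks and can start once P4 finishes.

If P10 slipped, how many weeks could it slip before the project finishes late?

The longest chain is P1→P3→P4→P6 = 8+8+5+9 = 30; overall finish 30 weeks.
The longest chain containing P10 totals 28 weeks.
So P10 can slip 30 − 28 = 2 weeks.

2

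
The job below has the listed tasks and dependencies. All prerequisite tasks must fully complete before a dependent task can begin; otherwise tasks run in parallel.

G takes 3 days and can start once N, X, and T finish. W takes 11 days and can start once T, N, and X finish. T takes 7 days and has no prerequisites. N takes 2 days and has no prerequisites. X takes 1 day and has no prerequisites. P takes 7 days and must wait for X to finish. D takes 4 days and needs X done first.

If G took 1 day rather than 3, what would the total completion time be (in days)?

18

The binding path is T→W = 7+11 = 18; finish at 18 days.
The longest path through G is only 10 days, so G has float 8.
No other chain overtakes it, so the finish is 18 days.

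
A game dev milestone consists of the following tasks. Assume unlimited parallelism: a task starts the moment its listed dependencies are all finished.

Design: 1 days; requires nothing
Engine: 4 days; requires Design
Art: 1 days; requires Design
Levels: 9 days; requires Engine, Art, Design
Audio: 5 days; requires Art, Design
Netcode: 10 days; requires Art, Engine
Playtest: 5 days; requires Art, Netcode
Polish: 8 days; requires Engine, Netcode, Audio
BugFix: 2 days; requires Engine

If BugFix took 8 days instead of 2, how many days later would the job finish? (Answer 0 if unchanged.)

Baseline: Design→Engine→Netcode→Polish = 1+4+10+8 = 23 → 23 days.
The longest path through BugFix is only 7 days, so BugFix has float 16.
The critical path is still Design→Engine→Netcode→Polish; finish is now 23 days.
Change in finish: 23 − 23 = +0 days.

0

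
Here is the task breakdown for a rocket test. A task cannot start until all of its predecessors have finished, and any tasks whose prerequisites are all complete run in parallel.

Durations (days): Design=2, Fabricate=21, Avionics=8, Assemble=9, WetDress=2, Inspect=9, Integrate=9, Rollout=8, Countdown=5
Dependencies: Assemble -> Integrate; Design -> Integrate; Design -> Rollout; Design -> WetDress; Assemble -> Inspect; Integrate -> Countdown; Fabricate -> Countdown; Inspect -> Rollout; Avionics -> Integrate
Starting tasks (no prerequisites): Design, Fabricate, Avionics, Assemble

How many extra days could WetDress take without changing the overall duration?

Fabricate→Countdown = 21+5 = 26 sets the makespan at 26 days.
Longest path through WetDress: 4 days (earliest finish 4, latest finish 26).
So WetDress can slip 26 − 4 = 22 days.

22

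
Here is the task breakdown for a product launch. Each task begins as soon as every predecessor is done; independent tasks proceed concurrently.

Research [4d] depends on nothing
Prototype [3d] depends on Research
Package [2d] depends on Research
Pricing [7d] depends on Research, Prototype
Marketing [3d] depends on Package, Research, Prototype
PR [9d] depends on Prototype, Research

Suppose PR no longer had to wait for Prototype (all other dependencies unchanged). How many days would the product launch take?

With the dependency in place, Research→Prototype→PR = 4+3+9 = 16 sets the finish at 16 days.
Without Prototype→PR, PR's earliest start moves from 7 to 4.
New critical path: Research→Prototype→Pricing = 4+3+7 = 14 ⇒ 14 days.

14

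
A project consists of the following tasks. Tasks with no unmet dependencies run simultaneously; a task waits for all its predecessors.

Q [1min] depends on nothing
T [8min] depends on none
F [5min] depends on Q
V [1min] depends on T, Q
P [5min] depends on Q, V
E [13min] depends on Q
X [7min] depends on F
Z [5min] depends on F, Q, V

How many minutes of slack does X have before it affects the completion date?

1

Q→E = 1+13 = 14 sets the makespan at 14 minutes.
Longest path through X: 13 minutes (earliest finish 13, latest finish 14).
Float = 14 − 13 = 1.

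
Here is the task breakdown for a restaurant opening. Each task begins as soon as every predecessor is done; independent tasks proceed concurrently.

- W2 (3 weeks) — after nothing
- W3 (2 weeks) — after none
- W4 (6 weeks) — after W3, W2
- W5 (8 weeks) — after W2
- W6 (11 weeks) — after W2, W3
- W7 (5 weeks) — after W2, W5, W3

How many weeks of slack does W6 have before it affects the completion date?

Critical path: W2→W5→W7 = 3+8+5 = 16, so the finish is 16 weeks.
W6 finishes as early as 14 and must finish by 16.
Slack of W6 = 5 − 3 = 2 weeks.

2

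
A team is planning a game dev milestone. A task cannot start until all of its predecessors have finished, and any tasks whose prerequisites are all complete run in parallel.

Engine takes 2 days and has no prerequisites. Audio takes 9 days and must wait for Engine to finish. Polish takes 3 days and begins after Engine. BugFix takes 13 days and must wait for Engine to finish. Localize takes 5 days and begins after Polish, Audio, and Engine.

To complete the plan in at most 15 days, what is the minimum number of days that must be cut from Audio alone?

Current finish: 16 days; target: 15.
Audio is on every critical path, so each day cut from Audio cuts the finish by one (this holds down to a finish of 15).
Need 16 − 15 = 1 day off Audio → Audio becomes 8 days, finish becomes 15.

1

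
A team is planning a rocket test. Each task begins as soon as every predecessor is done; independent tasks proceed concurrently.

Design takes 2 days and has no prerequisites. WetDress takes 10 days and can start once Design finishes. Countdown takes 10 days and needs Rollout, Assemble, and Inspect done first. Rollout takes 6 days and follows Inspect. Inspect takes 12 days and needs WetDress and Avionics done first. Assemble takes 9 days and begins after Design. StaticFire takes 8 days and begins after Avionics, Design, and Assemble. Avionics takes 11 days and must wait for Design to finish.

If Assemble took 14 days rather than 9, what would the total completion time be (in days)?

41

The binding path is Design→Avionics→Inspect→Rollout→Countdown = 2+11+12+6+10 = 41; finish at 41 days.
Assemble is off the critical path — its longest chain is 21 days, giving 20 of slack.
No other chain overtakes it, so the finish is 41 days.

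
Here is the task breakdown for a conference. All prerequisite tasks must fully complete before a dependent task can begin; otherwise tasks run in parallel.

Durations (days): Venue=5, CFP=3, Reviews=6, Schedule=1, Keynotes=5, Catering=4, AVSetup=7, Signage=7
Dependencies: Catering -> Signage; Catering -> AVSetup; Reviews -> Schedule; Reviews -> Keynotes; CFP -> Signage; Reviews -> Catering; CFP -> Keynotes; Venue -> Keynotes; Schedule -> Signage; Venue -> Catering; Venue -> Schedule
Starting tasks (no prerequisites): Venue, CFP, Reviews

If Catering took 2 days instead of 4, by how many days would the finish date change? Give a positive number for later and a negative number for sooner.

Critical path before the change: Reviews→Catering→AVSetup = 6+4+7 = 17 giving 17 days.
Catering is on the critical path; changing it to 2 makes that path 15 days.
That remains the longest chain; total 15 days.
Change in finish: 15 − 17 = -2 days.

-2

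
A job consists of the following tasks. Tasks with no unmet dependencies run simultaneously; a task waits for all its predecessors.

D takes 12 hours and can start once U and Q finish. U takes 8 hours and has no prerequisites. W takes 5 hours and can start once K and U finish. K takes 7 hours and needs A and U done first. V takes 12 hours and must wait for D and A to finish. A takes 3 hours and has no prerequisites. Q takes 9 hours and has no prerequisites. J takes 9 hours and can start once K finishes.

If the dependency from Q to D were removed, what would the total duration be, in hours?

Before: longest chain Q→D→V = 9+12+12 = 33, finish 33.
Without Q→D, D's earliest start moves from 9 to 8.
New critical path: U→D→V = 8+12+12 = 32 ⇒ 32 hours.

32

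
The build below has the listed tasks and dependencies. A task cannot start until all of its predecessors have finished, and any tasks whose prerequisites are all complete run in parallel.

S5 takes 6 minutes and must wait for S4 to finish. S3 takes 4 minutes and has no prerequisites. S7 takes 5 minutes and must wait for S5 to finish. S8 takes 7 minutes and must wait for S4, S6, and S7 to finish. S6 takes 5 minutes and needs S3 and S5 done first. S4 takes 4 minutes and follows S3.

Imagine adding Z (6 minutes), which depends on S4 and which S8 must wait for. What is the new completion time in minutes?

26

Originally the project takes 26 minutes.
With Z inserted, S8 now waits for max(S4, S6, S7, Z).
New critical path: S3→S4→S5→S6→S8 = 4+4+6+5+7 = 26 ⇒ 26 minutes.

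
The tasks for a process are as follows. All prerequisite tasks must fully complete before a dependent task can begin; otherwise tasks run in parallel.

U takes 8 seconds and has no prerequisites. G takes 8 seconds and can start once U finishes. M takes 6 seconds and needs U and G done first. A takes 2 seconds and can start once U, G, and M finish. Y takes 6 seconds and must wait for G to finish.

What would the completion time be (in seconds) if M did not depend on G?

22

Original critical path: U→G→M→A = 8+8+6+2 = 24 ⇒ 24 seconds.
Without G→M, M's earliest start moves from 16 to 8.
New critical path: U→G→Y = 8+8+6 = 22 ⇒ 22 seconds.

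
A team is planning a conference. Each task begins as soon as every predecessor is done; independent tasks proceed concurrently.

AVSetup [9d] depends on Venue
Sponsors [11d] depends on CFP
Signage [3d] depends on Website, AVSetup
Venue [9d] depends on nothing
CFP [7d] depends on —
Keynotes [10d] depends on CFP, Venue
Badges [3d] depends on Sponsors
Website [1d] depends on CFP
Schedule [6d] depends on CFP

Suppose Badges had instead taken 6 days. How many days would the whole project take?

24

Critical path before the change: CFP→Sponsors→Badges = 7+11+3 = 21 giving 21 days.
Badges lies on that path, so at 6 days the path becomes 24 days.
The critical path is still CFP→Sponsors→Badges; finish is now 24 days.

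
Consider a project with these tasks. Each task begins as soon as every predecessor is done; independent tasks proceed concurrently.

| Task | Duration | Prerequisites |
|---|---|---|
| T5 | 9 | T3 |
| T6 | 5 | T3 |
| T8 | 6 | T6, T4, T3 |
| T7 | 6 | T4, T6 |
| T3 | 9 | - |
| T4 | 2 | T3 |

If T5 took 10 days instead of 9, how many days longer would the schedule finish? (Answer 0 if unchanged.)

0

Actual critical path: T3→T6→T7 = 9+5+6 = 20 ⇒ 20 days.
T5 has 2 days of float (longest path through it is 18).
The critical path is still T3→T6→T7; finish is now 20 days.
Change in finish: 20 − 20 = +0 days.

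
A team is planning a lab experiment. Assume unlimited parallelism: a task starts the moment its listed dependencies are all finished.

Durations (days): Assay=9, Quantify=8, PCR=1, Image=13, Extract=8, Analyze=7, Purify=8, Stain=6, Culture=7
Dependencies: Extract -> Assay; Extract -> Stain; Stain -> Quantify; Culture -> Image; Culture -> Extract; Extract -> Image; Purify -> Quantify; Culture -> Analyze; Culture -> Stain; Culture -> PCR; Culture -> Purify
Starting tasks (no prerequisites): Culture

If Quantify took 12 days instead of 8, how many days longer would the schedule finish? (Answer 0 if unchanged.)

4

As given, the longest chain is Culture→Extract→Stain→Quantify = 7+8+6+8 = 29, so the finish is 29 days.
Quantify lies on that path, so at 12 days the path becomes 33 days.
That remains the longest chain; total 33 days.
Change in finish: 33 − 29 = +4 days.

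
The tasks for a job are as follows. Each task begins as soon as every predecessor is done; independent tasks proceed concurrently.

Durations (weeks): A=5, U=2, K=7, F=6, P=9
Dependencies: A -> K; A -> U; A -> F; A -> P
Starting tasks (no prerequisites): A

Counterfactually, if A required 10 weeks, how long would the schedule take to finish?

19

The binding path is A→P = 5+9 = 14; finish at 14 weeks.
Since A is critical, the +5 change carries straight to that chain (now 19 weeks).
That remains the longest chain; total 19 weeks.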